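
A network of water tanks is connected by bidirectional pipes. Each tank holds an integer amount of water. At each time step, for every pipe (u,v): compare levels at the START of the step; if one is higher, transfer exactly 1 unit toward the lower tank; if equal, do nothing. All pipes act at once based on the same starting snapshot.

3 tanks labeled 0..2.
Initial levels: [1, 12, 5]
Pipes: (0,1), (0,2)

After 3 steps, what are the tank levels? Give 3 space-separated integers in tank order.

Answer: 5 9 4

Derivation:
Step 1: flows [1->0,2->0] -> levels [3 11 4]
Step 2: flows [1->0,2->0] -> levels [5 10 3]
Step 3: flows [1->0,0->2] -> levels [5 9 4]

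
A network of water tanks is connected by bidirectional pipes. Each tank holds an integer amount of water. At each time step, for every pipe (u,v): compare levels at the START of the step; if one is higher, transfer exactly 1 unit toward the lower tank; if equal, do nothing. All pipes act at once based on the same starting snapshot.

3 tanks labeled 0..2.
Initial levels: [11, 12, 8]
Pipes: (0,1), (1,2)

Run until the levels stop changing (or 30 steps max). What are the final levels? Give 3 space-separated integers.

Step 1: flows [1->0,1->2] -> levels [12 10 9]
Step 2: flows [0->1,1->2] -> levels [11 10 10]
Step 3: flows [0->1,1=2] -> levels [10 11 10]
Step 4: flows [1->0,1->2] -> levels [11 9 11]
Step 5: flows [0->1,2->1] -> levels [10 11 10]
  -> period-2 cycle: step 5 state = step 3 state; never stabilizes
  -> state at step 30: (30-3) mod 2 = 1, same as step 4 -> [11 9 11]

Answer: 11 9 11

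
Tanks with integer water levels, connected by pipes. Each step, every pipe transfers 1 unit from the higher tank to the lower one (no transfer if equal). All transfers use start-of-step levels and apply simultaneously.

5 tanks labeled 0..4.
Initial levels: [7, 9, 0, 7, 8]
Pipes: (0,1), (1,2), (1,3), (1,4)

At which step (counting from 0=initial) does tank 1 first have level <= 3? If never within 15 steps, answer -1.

Step 1: flows [1->0,1->2,1->3,1->4] -> levels [8 5 1 8 9]
Step 2: flows [0->1,1->2,3->1,4->1] -> levels [7 7 2 7 8]
Step 3: flows [0=1,1->2,1=3,4->1] -> levels [7 7 3 7 7]
Step 4: flows [0=1,1->2,1=3,1=4] -> levels [7 6 4 7 7]
Step 5: flows [0->1,1->2,3->1,4->1] -> levels [6 8 5 6 6]
Step 6: flows [1->0,1->2,1->3,1->4] -> levels [7 4 6 7 7]
Step 7: flows [0->1,2->1,3->1,4->1] -> levels [6 8 5 6 6]
  -> period-2 cycle (repeats step 5); tank 1 never drops to <=3
Tank 1 never reaches <=3 within 15 steps

Answer: -1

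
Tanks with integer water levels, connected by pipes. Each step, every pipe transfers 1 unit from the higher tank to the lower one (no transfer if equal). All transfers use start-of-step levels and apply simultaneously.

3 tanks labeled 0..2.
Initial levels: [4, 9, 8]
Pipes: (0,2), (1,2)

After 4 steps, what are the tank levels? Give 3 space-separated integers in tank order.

Step 1: flows [2->0,1->2] -> levels [5 8 8]
Step 2: flows [2->0,1=2] -> levels [6 8 7]
Step 3: flows [2->0,1->2] -> levels [7 7 7]
Step 4: flows [0=2,1=2] -> levels [7 7 7]

Answer: 7 7 7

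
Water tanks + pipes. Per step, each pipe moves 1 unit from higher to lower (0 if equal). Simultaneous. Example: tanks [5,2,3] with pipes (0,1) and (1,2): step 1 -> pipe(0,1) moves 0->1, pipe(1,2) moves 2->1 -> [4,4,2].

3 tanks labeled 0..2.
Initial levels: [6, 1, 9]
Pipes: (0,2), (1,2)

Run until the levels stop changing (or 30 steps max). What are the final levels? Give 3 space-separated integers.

Answer: 6 6 4

Derivation:
Step 1: flows [2->0,2->1] -> levels [7 2 7]
Step 2: flows [0=2,2->1] -> levels [7 3 6]
Step 3: flows [0->2,2->1] -> levels [6 4 6]
Step 4: flows [0=2,2->1] -> levels [6 5 5]
Step 5: flows [0->2,1=2] -> levels [5 5 6]
Step 6: flows [2->0,2->1] -> levels [6 6 4]
Step 7: flows [0->2,1->2] -> levels [5 5 6]
  -> period-2 cycle: step 7 state = step 5 state; never stabilizes
  -> state at step 30: (30-5) mod 2 = 1, same as step 6 -> [6 6 4]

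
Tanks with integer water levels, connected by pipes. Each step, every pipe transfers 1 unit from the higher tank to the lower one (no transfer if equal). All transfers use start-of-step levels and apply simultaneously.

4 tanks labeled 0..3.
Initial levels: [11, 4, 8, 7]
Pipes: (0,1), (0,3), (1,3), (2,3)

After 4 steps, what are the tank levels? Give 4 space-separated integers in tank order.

Answer: 8 8 8 6

Derivation:
Step 1: flows [0->1,0->3,3->1,2->3] -> levels [9 6 7 8]
Step 2: flows [0->1,0->3,3->1,3->2] -> levels [7 8 8 7]
Step 3: flows [1->0,0=3,1->3,2->3] -> levels [8 6 7 9]
Step 4: flows [0->1,3->0,3->1,3->2] -> levels [8 8 8 6]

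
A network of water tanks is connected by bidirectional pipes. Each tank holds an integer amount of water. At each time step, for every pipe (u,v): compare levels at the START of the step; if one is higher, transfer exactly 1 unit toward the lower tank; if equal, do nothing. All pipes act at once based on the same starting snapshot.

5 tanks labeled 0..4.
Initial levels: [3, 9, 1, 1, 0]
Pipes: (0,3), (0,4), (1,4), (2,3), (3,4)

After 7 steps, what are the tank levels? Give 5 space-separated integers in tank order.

Answer: 3 3 2 1 5

Derivation:
Step 1: flows [0->3,0->4,1->4,2=3,3->4] -> levels [1 8 1 1 3]
Step 2: flows [0=3,4->0,1->4,2=3,4->3] -> levels [2 7 1 2 2]
Step 3: flows [0=3,0=4,1->4,3->2,3=4] -> levels [2 6 2 1 3]
Step 4: flows [0->3,4->0,1->4,2->3,4->3] -> levels [2 5 1 4 2]
Step 5: flows [3->0,0=4,1->4,3->2,3->4] -> levels [3 4 2 1 4]
Step 6: flows [0->3,4->0,1=4,2->3,4->3] -> levels [3 4 1 4 2]
Step 7: flows [3->0,0->4,1->4,3->2,3->4] -> levels [3 3 2 1 5]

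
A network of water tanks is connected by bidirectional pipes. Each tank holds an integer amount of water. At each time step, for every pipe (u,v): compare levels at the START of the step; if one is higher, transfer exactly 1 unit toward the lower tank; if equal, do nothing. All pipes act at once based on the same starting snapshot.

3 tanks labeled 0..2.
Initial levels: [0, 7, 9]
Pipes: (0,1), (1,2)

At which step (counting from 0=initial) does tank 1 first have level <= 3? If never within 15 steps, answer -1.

Answer: -1

Derivation:
Step 1: flows [1->0,2->1] -> levels [1 7 8]
Step 2: flows [1->0,2->1] -> levels [2 7 7]
Step 3: flows [1->0,1=2] -> levels [3 6 7]
Step 4: flows [1->0,2->1] -> levels [4 6 6]
Step 5: flows [1->0,1=2] -> levels [5 5 6]
Step 6: flows [0=1,2->1] -> levels [5 6 5]
Step 7: flows [1->0,1->2] -> levels [6 4 6]
Step 8: flows [0->1,2->1] -> levels [5 6 5]
  -> period-2 cycle (repeats step 6); tank 1 never drops to <=3
Tank 1 never reaches <=3 within 15 steps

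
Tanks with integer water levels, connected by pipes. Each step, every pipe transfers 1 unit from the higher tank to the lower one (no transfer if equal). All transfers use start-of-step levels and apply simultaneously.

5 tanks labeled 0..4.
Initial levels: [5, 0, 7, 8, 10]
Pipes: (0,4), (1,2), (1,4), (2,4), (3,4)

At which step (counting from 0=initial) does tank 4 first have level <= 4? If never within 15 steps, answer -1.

Answer: 5

Derivation:
Step 1: flows [4->0,2->1,4->1,4->2,4->3] -> levels [6 2 7 9 6]
Step 2: flows [0=4,2->1,4->1,2->4,3->4] -> levels [6 4 5 8 7]
Step 3: flows [4->0,2->1,4->1,4->2,3->4] -> levels [7 6 5 7 5]
Step 4: flows [0->4,1->2,1->4,2=4,3->4] -> levels [6 4 6 6 8]
Step 5: flows [4->0,2->1,4->1,4->2,4->3] -> levels [7 6 6 7 4]
Tank 4 first reaches <=4 at step 5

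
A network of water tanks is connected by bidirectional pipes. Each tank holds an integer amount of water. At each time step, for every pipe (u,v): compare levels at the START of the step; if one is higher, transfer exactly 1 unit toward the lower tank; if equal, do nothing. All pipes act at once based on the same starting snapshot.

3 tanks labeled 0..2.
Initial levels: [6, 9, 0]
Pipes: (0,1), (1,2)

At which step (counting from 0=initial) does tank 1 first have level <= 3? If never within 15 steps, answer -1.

Answer: -1

Derivation:
Step 1: flows [1->0,1->2] -> levels [7 7 1]
Step 2: flows [0=1,1->2] -> levels [7 6 2]
Step 3: flows [0->1,1->2] -> levels [6 6 3]
Step 4: flows [0=1,1->2] -> levels [6 5 4]
Step 5: flows [0->1,1->2] -> levels [5 5 5]
Step 6: flows [0=1,1=2] -> levels [5 5 5]
  -> stable; tank 1 stays at 5 > 3
Tank 1 never reaches <=3 within 15 steps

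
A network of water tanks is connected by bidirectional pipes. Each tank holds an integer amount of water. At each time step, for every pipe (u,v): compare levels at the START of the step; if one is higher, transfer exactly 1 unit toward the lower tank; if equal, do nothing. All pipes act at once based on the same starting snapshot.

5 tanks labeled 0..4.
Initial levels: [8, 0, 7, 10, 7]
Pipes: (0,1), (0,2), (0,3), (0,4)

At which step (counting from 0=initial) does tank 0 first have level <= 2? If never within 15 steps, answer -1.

Answer: -1

Derivation:
Step 1: flows [0->1,0->2,3->0,0->4] -> levels [6 1 8 9 8]
Step 2: flows [0->1,2->0,3->0,4->0] -> levels [8 2 7 8 7]
Step 3: flows [0->1,0->2,0=3,0->4] -> levels [5 3 8 8 8]
Step 4: flows [0->1,2->0,3->0,4->0] -> levels [7 4 7 7 7]
Step 5: flows [0->1,0=2,0=3,0=4] -> levels [6 5 7 7 7]
Step 6: flows [0->1,2->0,3->0,4->0] -> levels [8 6 6 6 6]
Step 7: flows [0->1,0->2,0->3,0->4] -> levels [4 7 7 7 7]
Step 8: flows [1->0,2->0,3->0,4->0] -> levels [8 6 6 6 6]
  -> period-2 cycle (repeats step 6); tank 0 never drops to <=2
Tank 0 never reaches <=2 within 15 steps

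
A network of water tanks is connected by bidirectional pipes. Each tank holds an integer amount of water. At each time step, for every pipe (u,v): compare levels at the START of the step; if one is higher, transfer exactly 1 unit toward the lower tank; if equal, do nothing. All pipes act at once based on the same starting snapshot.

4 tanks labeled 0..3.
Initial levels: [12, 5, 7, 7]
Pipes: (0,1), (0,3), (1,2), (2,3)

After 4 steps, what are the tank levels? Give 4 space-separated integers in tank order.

Answer: 9 7 9 6

Derivation:
Step 1: flows [0->1,0->3,2->1,2=3] -> levels [10 7 6 8]
Step 2: flows [0->1,0->3,1->2,3->2] -> levels [8 7 8 8]
Step 3: flows [0->1,0=3,2->1,2=3] -> levels [7 9 7 8]
Step 4: flows [1->0,3->0,1->2,3->2] -> levels [9 7 9 6]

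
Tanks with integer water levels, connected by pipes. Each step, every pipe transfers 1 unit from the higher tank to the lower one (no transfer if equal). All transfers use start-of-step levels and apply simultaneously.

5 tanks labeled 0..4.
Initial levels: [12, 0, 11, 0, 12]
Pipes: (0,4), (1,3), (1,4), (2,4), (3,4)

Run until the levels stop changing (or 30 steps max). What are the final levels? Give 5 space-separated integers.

Answer: 7 7 7 7 7

Derivation:
Step 1: flows [0=4,1=3,4->1,4->2,4->3] -> levels [12 1 12 1 9]
Step 2: flows [0->4,1=3,4->1,2->4,4->3] -> levels [11 2 11 2 9]
Step 3: flows [0->4,1=3,4->1,2->4,4->3] -> levels [10 3 10 3 9]
Step 4: flows [0->4,1=3,4->1,2->4,4->3] -> levels [9 4 9 4 9]
Step 5: flows [0=4,1=3,4->1,2=4,4->3] -> levels [9 5 9 5 7]
Step 6: flows [0->4,1=3,4->1,2->4,4->3] -> levels [8 6 8 6 7]
Step 7: flows [0->4,1=3,4->1,2->4,4->3] -> levels [7 7 7 7 7]
Step 8: flows [0=4,1=3,1=4,2=4,3=4] -> levels [7 7 7 7 7]
  -> stable (no change)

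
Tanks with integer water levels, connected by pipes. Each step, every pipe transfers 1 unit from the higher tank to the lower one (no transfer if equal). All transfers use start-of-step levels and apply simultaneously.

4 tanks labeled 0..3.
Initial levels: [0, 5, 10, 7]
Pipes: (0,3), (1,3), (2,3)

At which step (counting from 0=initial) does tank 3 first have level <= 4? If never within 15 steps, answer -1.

Answer: 7

Derivation:
Step 1: flows [3->0,3->1,2->3] -> levels [1 6 9 6]
Step 2: flows [3->0,1=3,2->3] -> levels [2 6 8 6]
Step 3: flows [3->0,1=3,2->3] -> levels [3 6 7 6]
Step 4: flows [3->0,1=3,2->3] -> levels [4 6 6 6]
Step 5: flows [3->0,1=3,2=3] -> levels [5 6 6 5]
Step 6: flows [0=3,1->3,2->3] -> levels [5 5 5 7]
Step 7: flows [3->0,3->1,3->2] -> levels [6 6 6 4]
Tank 3 first reaches <=4 at step 7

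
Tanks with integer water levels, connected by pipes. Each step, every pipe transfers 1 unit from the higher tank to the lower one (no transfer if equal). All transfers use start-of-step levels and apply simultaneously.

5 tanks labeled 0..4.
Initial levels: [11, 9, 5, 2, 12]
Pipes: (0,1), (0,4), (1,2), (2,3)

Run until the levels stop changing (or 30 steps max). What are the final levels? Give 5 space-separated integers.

Step 1: flows [0->1,4->0,1->2,2->3] -> levels [11 9 5 3 11]
Step 2: flows [0->1,0=4,1->2,2->3] -> levels [10 9 5 4 11]
Step 3: flows [0->1,4->0,1->2,2->3] -> levels [10 9 5 5 10]
Step 4: flows [0->1,0=4,1->2,2=3] -> levels [9 9 6 5 10]
Step 5: flows [0=1,4->0,1->2,2->3] -> levels [10 8 6 6 9]
Step 6: flows [0->1,0->4,1->2,2=3] -> levels [8 8 7 6 10]
Step 7: flows [0=1,4->0,1->2,2->3] -> levels [9 7 7 7 9]
Step 8: flows [0->1,0=4,1=2,2=3] -> levels [8 8 7 7 9]
Step 9: flows [0=1,4->0,1->2,2=3] -> levels [9 7 8 7 8]
Step 10: flows [0->1,0->4,2->1,2->3] -> levels [7 9 6 8 9]
Step 11: flows [1->0,4->0,1->2,3->2] -> levels [9 7 8 7 8]
  -> period-2 cycle: step 11 state = step 9 state; never stabilizes
  -> state at step 30: (30-9) mod 2 = 1, same as step 10 -> [7 9 6 8 9]

Answer: 7 9 6 8 9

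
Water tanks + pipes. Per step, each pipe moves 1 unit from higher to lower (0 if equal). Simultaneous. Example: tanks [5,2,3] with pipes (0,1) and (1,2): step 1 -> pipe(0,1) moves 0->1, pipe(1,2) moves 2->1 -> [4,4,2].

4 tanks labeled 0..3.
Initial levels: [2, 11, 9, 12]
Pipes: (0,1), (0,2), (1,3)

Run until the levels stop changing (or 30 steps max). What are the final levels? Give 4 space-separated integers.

Answer: 9 8 8 9

Derivation:
Step 1: flows [1->0,2->0,3->1] -> levels [4 11 8 11]
Step 2: flows [1->0,2->0,1=3] -> levels [6 10 7 11]
Step 3: flows [1->0,2->0,3->1] -> levels [8 10 6 10]
Step 4: flows [1->0,0->2,1=3] -> levels [8 9 7 10]
Step 5: flows [1->0,0->2,3->1] -> levels [8 9 8 9]
Step 6: flows [1->0,0=2,1=3] -> levels [9 8 8 9]
Step 7: flows [0->1,0->2,3->1] -> levels [7 10 9 8]
Step 8: flows [1->0,2->0,1->3] -> levels [9 8 8 9]
  -> period-2 cycle: step 8 state = step 6 state; never stabilizes
  -> state at step 30: (30-6) mod 2 = 0, same as step 6 -> [9 8 8 9]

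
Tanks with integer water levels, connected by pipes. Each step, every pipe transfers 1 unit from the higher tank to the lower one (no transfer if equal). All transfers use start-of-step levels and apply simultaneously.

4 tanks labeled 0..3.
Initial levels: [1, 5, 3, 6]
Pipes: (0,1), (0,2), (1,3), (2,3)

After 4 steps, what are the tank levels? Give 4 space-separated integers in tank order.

Step 1: flows [1->0,2->0,3->1,3->2] -> levels [3 5 3 4]
Step 2: flows [1->0,0=2,1->3,3->2] -> levels [4 3 4 4]
Step 3: flows [0->1,0=2,3->1,2=3] -> levels [3 5 4 3]
Step 4: flows [1->0,2->0,1->3,2->3] -> levels [5 3 2 5]

Answer: 5 3 2 5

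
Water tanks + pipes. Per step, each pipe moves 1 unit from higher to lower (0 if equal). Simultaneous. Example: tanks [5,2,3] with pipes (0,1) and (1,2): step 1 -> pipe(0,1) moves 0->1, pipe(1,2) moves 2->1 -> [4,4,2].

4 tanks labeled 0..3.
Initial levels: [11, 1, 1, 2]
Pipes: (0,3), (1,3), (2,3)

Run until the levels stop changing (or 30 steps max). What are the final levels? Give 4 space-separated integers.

Step 1: flows [0->3,3->1,3->2] -> levels [10 2 2 1]
Step 2: flows [0->3,1->3,2->3] -> levels [9 1 1 4]
Step 3: flows [0->3,3->1,3->2] -> levels [8 2 2 3]
Step 4: flows [0->3,3->1,3->2] -> levels [7 3 3 2]
Step 5: flows [0->3,1->3,2->3] -> levels [6 2 2 5]
Step 6: flows [0->3,3->1,3->2] -> levels [5 3 3 4]
Step 7: flows [0->3,3->1,3->2] -> levels [4 4 4 3]
Step 8: flows [0->3,1->3,2->3] -> levels [3 3 3 6]
Step 9: flows [3->0,3->1,3->2] -> levels [4 4 4 3]
  -> period-2 cycle: step 9 state = step 7 state; never stabilizes
  -> state at step 30: (30-7) mod 2 = 1, same as step 8 -> [3 3 3 6]

Answer: 3 3 3 6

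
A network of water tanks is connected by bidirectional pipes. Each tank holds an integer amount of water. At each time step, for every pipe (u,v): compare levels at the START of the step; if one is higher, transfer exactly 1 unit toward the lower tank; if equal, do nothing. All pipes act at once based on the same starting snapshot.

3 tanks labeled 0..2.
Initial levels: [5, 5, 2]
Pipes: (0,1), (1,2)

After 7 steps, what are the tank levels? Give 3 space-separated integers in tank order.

Step 1: flows [0=1,1->2] -> levels [5 4 3]
Step 2: flows [0->1,1->2] -> levels [4 4 4]
Step 3: flows [0=1,1=2] -> levels [4 4 4]
  -> stable; steps 4..7 unchanged -> [4 4 4]

Answer: 4 4 4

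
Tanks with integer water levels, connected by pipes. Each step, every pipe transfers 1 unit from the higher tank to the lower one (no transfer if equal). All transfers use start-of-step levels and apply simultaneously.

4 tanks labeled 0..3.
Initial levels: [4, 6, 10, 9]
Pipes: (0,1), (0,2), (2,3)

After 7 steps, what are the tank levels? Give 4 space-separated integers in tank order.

Step 1: flows [1->0,2->0,2->3] -> levels [6 5 8 10]
Step 2: flows [0->1,2->0,3->2] -> levels [6 6 8 9]
Step 3: flows [0=1,2->0,3->2] -> levels [7 6 8 8]
Step 4: flows [0->1,2->0,2=3] -> levels [7 7 7 8]
Step 5: flows [0=1,0=2,3->2] -> levels [7 7 8 7]
Step 6: flows [0=1,2->0,2->3] -> levels [8 7 6 8]
Step 7: flows [0->1,0->2,3->2] -> levels [6 8 8 7]

Answer: 6 8 8 7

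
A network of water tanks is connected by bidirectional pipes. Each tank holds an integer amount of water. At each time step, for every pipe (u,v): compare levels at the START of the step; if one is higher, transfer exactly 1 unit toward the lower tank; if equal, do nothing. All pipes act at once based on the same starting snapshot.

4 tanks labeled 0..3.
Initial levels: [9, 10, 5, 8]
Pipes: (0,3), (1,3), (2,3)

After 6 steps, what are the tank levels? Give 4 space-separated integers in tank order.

Step 1: flows [0->3,1->3,3->2] -> levels [8 9 6 9]
Step 2: flows [3->0,1=3,3->2] -> levels [9 9 7 7]
Step 3: flows [0->3,1->3,2=3] -> levels [8 8 7 9]
Step 4: flows [3->0,3->1,3->2] -> levels [9 9 8 6]
Step 5: flows [0->3,1->3,2->3] -> levels [8 8 7 9]
  -> period-2 cycle: step 5 state = step 3 state
  -> state at step 6: (6-3) mod 2 = 1, same as step 4 -> [9 9 8 6]

Answer: 9 9 8 6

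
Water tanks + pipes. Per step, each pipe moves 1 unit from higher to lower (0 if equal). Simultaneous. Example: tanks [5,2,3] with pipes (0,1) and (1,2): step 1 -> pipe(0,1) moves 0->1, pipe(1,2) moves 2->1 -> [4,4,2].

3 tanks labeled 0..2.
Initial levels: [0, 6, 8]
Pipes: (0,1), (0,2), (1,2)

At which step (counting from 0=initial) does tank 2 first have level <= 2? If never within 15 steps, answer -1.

Step 1: flows [1->0,2->0,2->1] -> levels [2 6 6]
Step 2: flows [1->0,2->0,1=2] -> levels [4 5 5]
Step 3: flows [1->0,2->0,1=2] -> levels [6 4 4]
Step 4: flows [0->1,0->2,1=2] -> levels [4 5 5]
  -> period-2 cycle (repeats step 2); tank 2 never drops to <=2
Tank 2 never reaches <=2 within 15 steps

Answer: -1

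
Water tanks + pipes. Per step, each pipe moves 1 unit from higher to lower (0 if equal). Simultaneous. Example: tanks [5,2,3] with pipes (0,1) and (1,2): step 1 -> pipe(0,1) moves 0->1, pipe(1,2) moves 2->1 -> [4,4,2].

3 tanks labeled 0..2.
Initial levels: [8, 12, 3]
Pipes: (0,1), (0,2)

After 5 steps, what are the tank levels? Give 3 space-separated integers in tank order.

Step 1: flows [1->0,0->2] -> levels [8 11 4]
Step 2: flows [1->0,0->2] -> levels [8 10 5]
Step 3: flows [1->0,0->2] -> levels [8 9 6]
Step 4: flows [1->0,0->2] -> levels [8 8 7]
Step 5: flows [0=1,0->2] -> levels [7 8 8]

Answer: 7 8 8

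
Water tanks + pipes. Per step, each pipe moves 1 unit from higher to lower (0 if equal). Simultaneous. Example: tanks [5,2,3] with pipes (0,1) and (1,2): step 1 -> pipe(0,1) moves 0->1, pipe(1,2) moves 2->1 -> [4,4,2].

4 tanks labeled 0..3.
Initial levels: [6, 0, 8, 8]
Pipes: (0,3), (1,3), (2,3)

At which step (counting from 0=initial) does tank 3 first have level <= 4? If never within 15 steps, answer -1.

Step 1: flows [3->0,3->1,2=3] -> levels [7 1 8 6]
Step 2: flows [0->3,3->1,2->3] -> levels [6 2 7 7]
Step 3: flows [3->0,3->1,2=3] -> levels [7 3 7 5]
Step 4: flows [0->3,3->1,2->3] -> levels [6 4 6 6]
Step 5: flows [0=3,3->1,2=3] -> levels [6 5 6 5]
Step 6: flows [0->3,1=3,2->3] -> levels [5 5 5 7]
Step 7: flows [3->0,3->1,3->2] -> levels [6 6 6 4]
Tank 3 first reaches <=4 at step 7

Answer: 7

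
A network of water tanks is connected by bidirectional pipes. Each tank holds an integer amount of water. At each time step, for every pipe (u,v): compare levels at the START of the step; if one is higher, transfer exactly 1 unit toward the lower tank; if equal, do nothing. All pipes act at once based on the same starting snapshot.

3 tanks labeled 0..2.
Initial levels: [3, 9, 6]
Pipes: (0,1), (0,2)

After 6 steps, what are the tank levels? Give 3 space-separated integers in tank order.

Step 1: flows [1->0,2->0] -> levels [5 8 5]
Step 2: flows [1->0,0=2] -> levels [6 7 5]
Step 3: flows [1->0,0->2] -> levels [6 6 6]
Step 4: flows [0=1,0=2] -> levels [6 6 6]
  -> stable; steps 5..6 unchanged -> [6 6 6]

Answer: 6 6 6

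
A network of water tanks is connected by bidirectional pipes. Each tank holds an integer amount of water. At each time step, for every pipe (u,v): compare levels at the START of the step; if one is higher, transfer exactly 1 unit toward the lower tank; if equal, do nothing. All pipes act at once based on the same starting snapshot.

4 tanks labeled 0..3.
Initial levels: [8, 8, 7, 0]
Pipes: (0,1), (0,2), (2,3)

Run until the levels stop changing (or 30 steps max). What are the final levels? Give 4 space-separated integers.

Answer: 5 6 7 5

Derivation:
Step 1: flows [0=1,0->2,2->3] -> levels [7 8 7 1]
Step 2: flows [1->0,0=2,2->3] -> levels [8 7 6 2]
Step 3: flows [0->1,0->2,2->3] -> levels [6 8 6 3]
Step 4: flows [1->0,0=2,2->3] -> levels [7 7 5 4]
Step 5: flows [0=1,0->2,2->3] -> levels [6 7 5 5]
Step 6: flows [1->0,0->2,2=3] -> levels [6 6 6 5]
Step 7: flows [0=1,0=2,2->3] -> levels [6 6 5 6]
Step 8: flows [0=1,0->2,3->2] -> levels [5 6 7 5]
Step 9: flows [1->0,2->0,2->3] -> levels [7 5 5 6]
Step 10: flows [0->1,0->2,3->2] -> levels [5 6 7 5]
  -> period-2 cycle: step 10 state = step 8 state; never stabilizes
  -> state at step 30: (30-8) mod 2 = 0, same as step 8 -> [5 6 7 5]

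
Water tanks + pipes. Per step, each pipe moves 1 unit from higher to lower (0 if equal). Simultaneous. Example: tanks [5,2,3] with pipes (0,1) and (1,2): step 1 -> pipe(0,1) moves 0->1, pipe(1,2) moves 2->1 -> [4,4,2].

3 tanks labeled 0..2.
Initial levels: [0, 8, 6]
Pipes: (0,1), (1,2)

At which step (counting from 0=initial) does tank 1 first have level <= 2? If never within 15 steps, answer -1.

Step 1: flows [1->0,1->2] -> levels [1 6 7]
Step 2: flows [1->0,2->1] -> levels [2 6 6]
Step 3: flows [1->0,1=2] -> levels [3 5 6]
Step 4: flows [1->0,2->1] -> levels [4 5 5]
Step 5: flows [1->0,1=2] -> levels [5 4 5]
Step 6: flows [0->1,2->1] -> levels [4 6 4]
Step 7: flows [1->0,1->2] -> levels [5 4 5]
  -> period-2 cycle (repeats step 5); tank 1 never drops to <=2
Tank 1 never reaches <=2 within 15 steps

Answer: -1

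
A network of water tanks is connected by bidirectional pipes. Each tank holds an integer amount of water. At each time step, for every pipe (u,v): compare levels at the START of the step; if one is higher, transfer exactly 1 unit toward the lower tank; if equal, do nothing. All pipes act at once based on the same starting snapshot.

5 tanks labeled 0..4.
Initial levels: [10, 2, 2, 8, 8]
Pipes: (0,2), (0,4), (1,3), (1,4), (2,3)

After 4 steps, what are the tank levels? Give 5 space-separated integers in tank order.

Step 1: flows [0->2,0->4,3->1,4->1,3->2] -> levels [8 4 4 6 8]
Step 2: flows [0->2,0=4,3->1,4->1,3->2] -> levels [7 6 6 4 7]
Step 3: flows [0->2,0=4,1->3,4->1,2->3] -> levels [6 6 6 6 6]
Step 4: flows [0=2,0=4,1=3,1=4,2=3] -> levels [6 6 6 6 6]

Answer: 6 6 6 6 6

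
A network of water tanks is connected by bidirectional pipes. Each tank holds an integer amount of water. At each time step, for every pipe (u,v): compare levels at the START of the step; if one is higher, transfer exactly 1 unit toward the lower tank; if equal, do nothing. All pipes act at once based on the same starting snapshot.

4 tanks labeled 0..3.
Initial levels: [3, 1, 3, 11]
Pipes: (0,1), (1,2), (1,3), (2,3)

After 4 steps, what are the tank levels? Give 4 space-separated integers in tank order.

Answer: 4 4 5 5

Derivation:
Step 1: flows [0->1,2->1,3->1,3->2] -> levels [2 4 3 9]
Step 2: flows [1->0,1->2,3->1,3->2] -> levels [3 3 5 7]
Step 3: flows [0=1,2->1,3->1,3->2] -> levels [3 5 5 5]
Step 4: flows [1->0,1=2,1=3,2=3] -> levels [4 4 5 5]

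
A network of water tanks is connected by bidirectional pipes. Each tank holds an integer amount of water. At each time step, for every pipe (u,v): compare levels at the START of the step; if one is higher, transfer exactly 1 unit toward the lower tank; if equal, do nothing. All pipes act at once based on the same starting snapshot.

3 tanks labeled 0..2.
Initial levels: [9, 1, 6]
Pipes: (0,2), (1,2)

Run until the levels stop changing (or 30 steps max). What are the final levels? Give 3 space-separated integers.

Step 1: flows [0->2,2->1] -> levels [8 2 6]
Step 2: flows [0->2,2->1] -> levels [7 3 6]
Step 3: flows [0->2,2->1] -> levels [6 4 6]
Step 4: flows [0=2,2->1] -> levels [6 5 5]
Step 5: flows [0->2,1=2] -> levels [5 5 6]
Step 6: flows [2->0,2->1] -> levels [6 6 4]
Step 7: flows [0->2,1->2] -> levels [5 5 6]
  -> period-2 cycle: step 7 state = step 5 state; never stabilizes
  -> state at step 30: (30-5) mod 2 = 1, same as step 6 -> [6 6 4]

Answer: 6 6 4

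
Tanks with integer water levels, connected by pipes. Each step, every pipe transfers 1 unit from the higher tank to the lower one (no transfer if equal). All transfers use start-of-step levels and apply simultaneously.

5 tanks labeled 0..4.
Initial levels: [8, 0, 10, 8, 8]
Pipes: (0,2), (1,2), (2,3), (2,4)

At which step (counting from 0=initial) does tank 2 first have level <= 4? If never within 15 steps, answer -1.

Answer: 7

Derivation:
Step 1: flows [2->0,2->1,2->3,2->4] -> levels [9 1 6 9 9]
Step 2: flows [0->2,2->1,3->2,4->2] -> levels [8 2 8 8 8]
Step 3: flows [0=2,2->1,2=3,2=4] -> levels [8 3 7 8 8]
Step 4: flows [0->2,2->1,3->2,4->2] -> levels [7 4 9 7 7]
Step 5: flows [2->0,2->1,2->3,2->4] -> levels [8 5 5 8 8]
Step 6: flows [0->2,1=2,3->2,4->2] -> levels [7 5 8 7 7]
Step 7: flows [2->0,2->1,2->3,2->4] -> levels [8 6 4 8 8]
Tank 2 first reaches <=4 at step 7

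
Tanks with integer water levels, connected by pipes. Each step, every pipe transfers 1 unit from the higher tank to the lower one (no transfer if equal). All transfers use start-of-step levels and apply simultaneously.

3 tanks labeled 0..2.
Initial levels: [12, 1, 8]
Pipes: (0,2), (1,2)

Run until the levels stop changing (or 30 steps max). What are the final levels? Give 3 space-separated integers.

Answer: 7 7 7

Derivation:
Step 1: flows [0->2,2->1] -> levels [11 2 8]
Step 2: flows [0->2,2->1] -> levels [10 3 8]
Step 3: flows [0->2,2->1] -> levels [9 4 8]
Step 4: flows [0->2,2->1] -> levels [8 5 8]
Step 5: flows [0=2,2->1] -> levels [8 6 7]
Step 6: flows [0->2,2->1] -> levels [7 7 7]
Step 7: flows [0=2,1=2] -> levels [7 7 7]
  -> stable (no change)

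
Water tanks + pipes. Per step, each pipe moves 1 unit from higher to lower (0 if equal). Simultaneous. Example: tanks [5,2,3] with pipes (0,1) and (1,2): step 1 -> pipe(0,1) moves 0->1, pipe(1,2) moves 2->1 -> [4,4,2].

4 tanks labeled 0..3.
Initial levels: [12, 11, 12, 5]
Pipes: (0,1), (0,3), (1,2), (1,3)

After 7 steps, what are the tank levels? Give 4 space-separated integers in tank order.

Step 1: flows [0->1,0->3,2->1,1->3] -> levels [10 12 11 7]
Step 2: flows [1->0,0->3,1->2,1->3] -> levels [10 9 12 9]
Step 3: flows [0->1,0->3,2->1,1=3] -> levels [8 11 11 10]
Step 4: flows [1->0,3->0,1=2,1->3] -> levels [10 9 11 10]
Step 5: flows [0->1,0=3,2->1,3->1] -> levels [9 12 10 9]
Step 6: flows [1->0,0=3,1->2,1->3] -> levels [10 9 11 10]
  -> period-2 cycle: step 6 state = step 4 state
  -> state at step 7: (7-4) mod 2 = 1, same as step 5 -> [9 12 10 9]

Answer: 9 12 10 9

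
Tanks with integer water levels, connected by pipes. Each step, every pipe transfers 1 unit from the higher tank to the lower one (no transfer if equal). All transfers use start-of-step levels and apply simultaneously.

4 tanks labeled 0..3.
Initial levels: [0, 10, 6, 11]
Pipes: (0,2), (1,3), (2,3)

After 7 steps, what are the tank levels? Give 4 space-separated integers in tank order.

Answer: 6 7 7 7

Derivation:
Step 1: flows [2->0,3->1,3->2] -> levels [1 11 6 9]
Step 2: flows [2->0,1->3,3->2] -> levels [2 10 6 9]
Step 3: flows [2->0,1->3,3->2] -> levels [3 9 6 9]
Step 4: flows [2->0,1=3,3->2] -> levels [4 9 6 8]
Step 5: flows [2->0,1->3,3->2] -> levels [5 8 6 8]
Step 6: flows [2->0,1=3,3->2] -> levels [6 8 6 7]
Step 7: flows [0=2,1->3,3->2] -> levels [6 7 7 7]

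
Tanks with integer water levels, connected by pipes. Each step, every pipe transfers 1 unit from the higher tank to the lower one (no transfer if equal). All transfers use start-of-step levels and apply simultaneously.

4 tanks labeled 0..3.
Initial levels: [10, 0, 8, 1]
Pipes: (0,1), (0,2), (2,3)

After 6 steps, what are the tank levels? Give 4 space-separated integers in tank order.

Step 1: flows [0->1,0->2,2->3] -> levels [8 1 8 2]
Step 2: flows [0->1,0=2,2->3] -> levels [7 2 7 3]
Step 3: flows [0->1,0=2,2->3] -> levels [6 3 6 4]
Step 4: flows [0->1,0=2,2->3] -> levels [5 4 5 5]
Step 5: flows [0->1,0=2,2=3] -> levels [4 5 5 5]
Step 6: flows [1->0,2->0,2=3] -> levels [6 4 4 5]

Answer: 6 4 4 5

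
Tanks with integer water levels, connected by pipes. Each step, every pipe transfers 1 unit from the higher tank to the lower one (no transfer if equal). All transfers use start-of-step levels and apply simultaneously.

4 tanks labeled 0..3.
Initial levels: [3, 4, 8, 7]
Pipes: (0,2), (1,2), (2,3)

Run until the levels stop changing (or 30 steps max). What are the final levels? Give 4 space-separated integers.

Answer: 6 6 4 6

Derivation:
Step 1: flows [2->0,2->1,2->3] -> levels [4 5 5 8]
Step 2: flows [2->0,1=2,3->2] -> levels [5 5 5 7]
Step 3: flows [0=2,1=2,3->2] -> levels [5 5 6 6]
Step 4: flows [2->0,2->1,2=3] -> levels [6 6 4 6]
Step 5: flows [0->2,1->2,3->2] -> levels [5 5 7 5]
Step 6: flows [2->0,2->1,2->3] -> levels [6 6 4 6]
  -> period-2 cycle: step 6 state = step 4 state; never stabilizes
  -> state at step 30: (30-4) mod 2 = 0, same as step 4 -> [6 6 4 6]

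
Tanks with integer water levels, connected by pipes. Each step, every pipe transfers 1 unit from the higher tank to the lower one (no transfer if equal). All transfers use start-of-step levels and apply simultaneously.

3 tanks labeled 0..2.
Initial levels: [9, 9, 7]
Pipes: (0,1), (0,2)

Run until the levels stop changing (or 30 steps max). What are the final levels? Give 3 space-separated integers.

Answer: 9 8 8

Derivation:
Step 1: flows [0=1,0->2] -> levels [8 9 8]
Step 2: flows [1->0,0=2] -> levels [9 8 8]
Step 3: flows [0->1,0->2] -> levels [7 9 9]
Step 4: flows [1->0,2->0] -> levels [9 8 8]
  -> period-2 cycle: step 4 state = step 2 state; never stabilizes
  -> state at step 30: (30-2) mod 2 = 0, same as step 2 -> [9 8 8]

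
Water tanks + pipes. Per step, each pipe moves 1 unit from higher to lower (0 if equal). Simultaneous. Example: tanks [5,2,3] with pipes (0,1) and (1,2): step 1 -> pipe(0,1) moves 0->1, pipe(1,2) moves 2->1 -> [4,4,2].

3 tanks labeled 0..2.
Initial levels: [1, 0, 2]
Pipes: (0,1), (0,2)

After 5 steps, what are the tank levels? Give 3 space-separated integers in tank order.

Answer: 1 1 1

Derivation:
Step 1: flows [0->1,2->0] -> levels [1 1 1]
Step 2: flows [0=1,0=2] -> levels [1 1 1]
  -> stable; steps 3..5 unchanged -> [1 1 1]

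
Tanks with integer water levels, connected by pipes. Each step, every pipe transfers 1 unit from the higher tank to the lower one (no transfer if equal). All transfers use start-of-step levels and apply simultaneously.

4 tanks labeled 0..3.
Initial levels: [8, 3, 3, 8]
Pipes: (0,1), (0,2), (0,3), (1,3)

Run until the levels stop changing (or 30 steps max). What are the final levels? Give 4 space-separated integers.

Step 1: flows [0->1,0->2,0=3,3->1] -> levels [6 5 4 7]
Step 2: flows [0->1,0->2,3->0,3->1] -> levels [5 7 5 5]
Step 3: flows [1->0,0=2,0=3,1->3] -> levels [6 5 5 6]
Step 4: flows [0->1,0->2,0=3,3->1] -> levels [4 7 6 5]
Step 5: flows [1->0,2->0,3->0,1->3] -> levels [7 5 5 5]
Step 6: flows [0->1,0->2,0->3,1=3] -> levels [4 6 6 6]
Step 7: flows [1->0,2->0,3->0,1=3] -> levels [7 5 5 5]
  -> period-2 cycle: step 7 state = step 5 state; never stabilizes
  -> state at step 30: (30-5) mod 2 = 1, same as step 6 -> [4 6 6 6]

Answer: 4 6 6 6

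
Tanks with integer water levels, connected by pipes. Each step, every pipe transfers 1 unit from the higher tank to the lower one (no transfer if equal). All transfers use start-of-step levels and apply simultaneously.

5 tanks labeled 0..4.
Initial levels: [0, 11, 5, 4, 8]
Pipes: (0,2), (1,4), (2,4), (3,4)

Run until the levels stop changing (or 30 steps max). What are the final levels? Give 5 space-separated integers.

Step 1: flows [2->0,1->4,4->2,4->3] -> levels [1 10 5 5 7]
Step 2: flows [2->0,1->4,4->2,4->3] -> levels [2 9 5 6 6]
Step 3: flows [2->0,1->4,4->2,3=4] -> levels [3 8 5 6 6]
Step 4: flows [2->0,1->4,4->2,3=4] -> levels [4 7 5 6 6]
Step 5: flows [2->0,1->4,4->2,3=4] -> levels [5 6 5 6 6]
Step 6: flows [0=2,1=4,4->2,3=4] -> levels [5 6 6 6 5]
Step 7: flows [2->0,1->4,2->4,3->4] -> levels [6 5 4 5 8]
Step 8: flows [0->2,4->1,4->2,4->3] -> levels [5 6 6 6 5]
  -> period-2 cycle: step 8 state = step 6 state; never stabilizes
  -> state at step 30: (30-6) mod 2 = 0, same as step 6 -> [5 6 6 6 5]

Answer: 5 6 6 6 5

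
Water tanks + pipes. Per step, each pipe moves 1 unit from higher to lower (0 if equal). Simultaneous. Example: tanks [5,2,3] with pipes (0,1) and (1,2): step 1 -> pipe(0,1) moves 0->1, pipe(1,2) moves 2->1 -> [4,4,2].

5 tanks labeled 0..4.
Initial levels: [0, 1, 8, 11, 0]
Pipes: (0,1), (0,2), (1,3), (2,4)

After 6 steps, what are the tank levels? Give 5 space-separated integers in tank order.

Answer: 4 5 4 5 2

Derivation:
Step 1: flows [1->0,2->0,3->1,2->4] -> levels [2 1 6 10 1]
Step 2: flows [0->1,2->0,3->1,2->4] -> levels [2 3 4 9 2]
Step 3: flows [1->0,2->0,3->1,2->4] -> levels [4 3 2 8 3]
Step 4: flows [0->1,0->2,3->1,4->2] -> levels [2 5 4 7 2]
Step 5: flows [1->0,2->0,3->1,2->4] -> levels [4 5 2 6 3]
Step 6: flows [1->0,0->2,3->1,4->2] -> levels [4 5 4 5 2]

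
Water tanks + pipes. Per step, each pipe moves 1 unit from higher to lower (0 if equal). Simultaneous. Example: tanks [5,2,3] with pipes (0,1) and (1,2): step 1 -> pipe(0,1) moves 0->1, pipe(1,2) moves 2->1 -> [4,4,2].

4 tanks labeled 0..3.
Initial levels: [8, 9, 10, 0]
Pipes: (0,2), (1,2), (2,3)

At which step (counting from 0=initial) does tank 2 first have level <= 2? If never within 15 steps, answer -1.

Step 1: flows [2->0,2->1,2->3] -> levels [9 10 7 1]
Step 2: flows [0->2,1->2,2->3] -> levels [8 9 8 2]
Step 3: flows [0=2,1->2,2->3] -> levels [8 8 8 3]
Step 4: flows [0=2,1=2,2->3] -> levels [8 8 7 4]
Step 5: flows [0->2,1->2,2->3] -> levels [7 7 8 5]
Step 6: flows [2->0,2->1,2->3] -> levels [8 8 5 6]
Step 7: flows [0->2,1->2,3->2] -> levels [7 7 8 5]
  -> period-2 cycle (repeats step 5); tank 2 never drops to <=2
Tank 2 never reaches <=2 within 15 steps

Answer: -1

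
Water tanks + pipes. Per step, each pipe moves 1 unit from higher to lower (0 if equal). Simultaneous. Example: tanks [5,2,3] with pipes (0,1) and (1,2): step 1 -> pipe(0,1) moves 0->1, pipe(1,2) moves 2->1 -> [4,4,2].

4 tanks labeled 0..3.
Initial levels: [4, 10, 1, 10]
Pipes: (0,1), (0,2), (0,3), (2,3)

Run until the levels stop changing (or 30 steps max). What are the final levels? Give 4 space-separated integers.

Step 1: flows [1->0,0->2,3->0,3->2] -> levels [5 9 3 8]
Step 2: flows [1->0,0->2,3->0,3->2] -> levels [6 8 5 6]
Step 3: flows [1->0,0->2,0=3,3->2] -> levels [6 7 7 5]
Step 4: flows [1->0,2->0,0->3,2->3] -> levels [7 6 5 7]
Step 5: flows [0->1,0->2,0=3,3->2] -> levels [5 7 7 6]
Step 6: flows [1->0,2->0,3->0,2->3] -> levels [8 6 5 6]
Step 7: flows [0->1,0->2,0->3,3->2] -> levels [5 7 7 6]
  -> period-2 cycle: step 7 state = step 5 state; never stabilizes
  -> state at step 30: (30-5) mod 2 = 1, same as step 6 -> [8 6 5 6]

Answer: 8 6 5 6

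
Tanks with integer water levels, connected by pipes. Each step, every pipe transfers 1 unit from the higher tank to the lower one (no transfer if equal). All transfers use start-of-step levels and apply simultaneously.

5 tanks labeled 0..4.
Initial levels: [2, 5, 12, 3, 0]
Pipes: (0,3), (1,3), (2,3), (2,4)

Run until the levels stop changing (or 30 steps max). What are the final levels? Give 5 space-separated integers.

Step 1: flows [3->0,1->3,2->3,2->4] -> levels [3 4 10 4 1]
Step 2: flows [3->0,1=3,2->3,2->4] -> levels [4 4 8 4 2]
Step 3: flows [0=3,1=3,2->3,2->4] -> levels [4 4 6 5 3]
Step 4: flows [3->0,3->1,2->3,2->4] -> levels [5 5 4 4 4]
Step 5: flows [0->3,1->3,2=3,2=4] -> levels [4 4 4 6 4]
Step 6: flows [3->0,3->1,3->2,2=4] -> levels [5 5 5 3 4]
Step 7: flows [0->3,1->3,2->3,2->4] -> levels [4 4 3 6 5]
Step 8: flows [3->0,3->1,3->2,4->2] -> levels [5 5 5 3 4]
  -> period-2 cycle: step 8 state = step 6 state; never stabilizes
  -> state at step 30: (30-6) mod 2 = 0, same as step 6 -> [5 5 5 3 4]

Answer: 5 5 5 3 4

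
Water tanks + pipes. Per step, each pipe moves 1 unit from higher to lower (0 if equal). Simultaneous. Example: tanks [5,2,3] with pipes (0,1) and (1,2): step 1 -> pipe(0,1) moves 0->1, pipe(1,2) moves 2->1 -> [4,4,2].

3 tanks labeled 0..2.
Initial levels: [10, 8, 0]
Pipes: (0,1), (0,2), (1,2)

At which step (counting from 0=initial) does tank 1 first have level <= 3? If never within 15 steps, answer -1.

Answer: -1

Derivation:
Step 1: flows [0->1,0->2,1->2] -> levels [8 8 2]
Step 2: flows [0=1,0->2,1->2] -> levels [7 7 4]
Step 3: flows [0=1,0->2,1->2] -> levels [6 6 6]
Step 4: flows [0=1,0=2,1=2] -> levels [6 6 6]
  -> stable; tank 1 stays at 6 > 3
Tank 1 never reaches <=3 within 15 steps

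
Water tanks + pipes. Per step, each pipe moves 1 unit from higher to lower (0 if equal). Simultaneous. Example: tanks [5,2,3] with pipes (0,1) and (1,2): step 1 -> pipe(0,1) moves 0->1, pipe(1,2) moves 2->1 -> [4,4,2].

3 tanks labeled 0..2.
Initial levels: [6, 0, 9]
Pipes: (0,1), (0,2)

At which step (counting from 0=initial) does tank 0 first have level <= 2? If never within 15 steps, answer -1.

Answer: -1

Derivation:
Step 1: flows [0->1,2->0] -> levels [6 1 8]
Step 2: flows [0->1,2->0] -> levels [6 2 7]
Step 3: flows [0->1,2->0] -> levels [6 3 6]
Step 4: flows [0->1,0=2] -> levels [5 4 6]
Step 5: flows [0->1,2->0] -> levels [5 5 5]
Step 6: flows [0=1,0=2] -> levels [5 5 5]
  -> stable; tank 0 stays at 5 > 2
Tank 0 never reaches <=2 within 15 steps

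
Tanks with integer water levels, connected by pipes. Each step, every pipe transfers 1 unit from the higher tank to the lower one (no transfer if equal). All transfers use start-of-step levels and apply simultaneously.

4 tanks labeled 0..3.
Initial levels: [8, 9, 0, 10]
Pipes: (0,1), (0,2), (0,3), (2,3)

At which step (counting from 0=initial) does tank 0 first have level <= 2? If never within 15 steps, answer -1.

Step 1: flows [1->0,0->2,3->0,3->2] -> levels [9 8 2 8]
Step 2: flows [0->1,0->2,0->3,3->2] -> levels [6 9 4 8]
Step 3: flows [1->0,0->2,3->0,3->2] -> levels [7 8 6 6]
Step 4: flows [1->0,0->2,0->3,2=3] -> levels [6 7 7 7]
Step 5: flows [1->0,2->0,3->0,2=3] -> levels [9 6 6 6]
Step 6: flows [0->1,0->2,0->3,2=3] -> levels [6 7 7 7]
  -> period-2 cycle (repeats step 4); tank 0 never drops to <=2
Tank 0 never reaches <=2 within 15 steps

Answer: -1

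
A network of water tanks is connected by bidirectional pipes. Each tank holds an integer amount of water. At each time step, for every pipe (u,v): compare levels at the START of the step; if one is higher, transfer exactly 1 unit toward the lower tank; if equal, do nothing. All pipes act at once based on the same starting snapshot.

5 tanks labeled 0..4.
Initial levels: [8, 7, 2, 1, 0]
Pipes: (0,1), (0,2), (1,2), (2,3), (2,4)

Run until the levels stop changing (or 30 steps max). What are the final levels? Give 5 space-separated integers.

Answer: 4 3 5 3 3

Derivation:
Step 1: flows [0->1,0->2,1->2,2->3,2->4] -> levels [6 7 2 2 1]
Step 2: flows [1->0,0->2,1->2,2=3,2->4] -> levels [6 5 3 2 2]
Step 3: flows [0->1,0->2,1->2,2->3,2->4] -> levels [4 5 3 3 3]
Step 4: flows [1->0,0->2,1->2,2=3,2=4] -> levels [4 3 5 3 3]
Step 5: flows [0->1,2->0,2->1,2->3,2->4] -> levels [4 5 1 4 4]
Step 6: flows [1->0,0->2,1->2,3->2,4->2] -> levels [4 3 5 3 3]
  -> period-2 cycle: step 6 state = step 4 state; never stabilizes
  -> state at step 30: (30-4) mod 2 = 0, same as step 4 -> [4 3 5 3 3]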